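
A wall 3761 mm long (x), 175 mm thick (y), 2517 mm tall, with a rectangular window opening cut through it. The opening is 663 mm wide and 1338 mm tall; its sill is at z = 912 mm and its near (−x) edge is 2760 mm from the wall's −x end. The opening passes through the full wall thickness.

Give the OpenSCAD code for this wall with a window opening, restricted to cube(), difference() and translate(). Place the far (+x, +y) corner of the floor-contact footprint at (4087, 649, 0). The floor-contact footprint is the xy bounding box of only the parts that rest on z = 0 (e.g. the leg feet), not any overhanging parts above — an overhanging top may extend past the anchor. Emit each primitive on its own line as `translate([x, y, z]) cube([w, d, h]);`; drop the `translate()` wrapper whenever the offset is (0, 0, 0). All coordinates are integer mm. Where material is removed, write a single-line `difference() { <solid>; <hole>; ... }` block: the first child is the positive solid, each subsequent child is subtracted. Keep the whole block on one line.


difference() { translate([326, 474, 0]) cube([3761, 175, 2517]); translate([3086, 474, 912]) cube([663, 175, 1338]); }


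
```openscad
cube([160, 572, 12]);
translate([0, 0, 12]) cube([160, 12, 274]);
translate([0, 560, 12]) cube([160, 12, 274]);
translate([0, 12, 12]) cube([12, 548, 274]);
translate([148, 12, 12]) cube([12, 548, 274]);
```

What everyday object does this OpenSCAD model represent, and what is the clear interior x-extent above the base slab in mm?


An open box. The internal width is 136 mm.

A 160×572 base slab with four walls standing on it — an open box. The base is 160 mm wide and the walls are 12 mm thick, so the internal width is 160 − 2 × 12 = 136 mm.


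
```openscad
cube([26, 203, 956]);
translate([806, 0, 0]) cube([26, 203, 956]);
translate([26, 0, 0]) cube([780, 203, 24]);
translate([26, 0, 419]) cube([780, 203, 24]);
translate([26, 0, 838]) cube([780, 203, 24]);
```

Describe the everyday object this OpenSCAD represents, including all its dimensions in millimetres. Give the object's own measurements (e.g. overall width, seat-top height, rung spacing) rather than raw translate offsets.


An open bookshelf. Two side panels, each 26 mm thick, 203 mm deep and 956 mm tall, stand 832 mm apart (outside-to-outside). Between them sit 3 shelves, each 24 mm thick and 203 mm deep, spanning the full gap between the sides. The bottom shelf rests on the floor (its underside at z = 0) and the clear gap between one shelf's top and the next shelf's underside is 395 mm.


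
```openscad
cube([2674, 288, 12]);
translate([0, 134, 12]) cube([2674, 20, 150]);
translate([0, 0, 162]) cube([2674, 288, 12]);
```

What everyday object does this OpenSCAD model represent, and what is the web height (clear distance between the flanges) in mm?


An I-beam. The web height is 150 mm.

Two wide flanges with a thin centred web — an I-beam. Overall 174 mm minus two 12 mm flanges gives a web of 174 − 2·12 = 150 mm.


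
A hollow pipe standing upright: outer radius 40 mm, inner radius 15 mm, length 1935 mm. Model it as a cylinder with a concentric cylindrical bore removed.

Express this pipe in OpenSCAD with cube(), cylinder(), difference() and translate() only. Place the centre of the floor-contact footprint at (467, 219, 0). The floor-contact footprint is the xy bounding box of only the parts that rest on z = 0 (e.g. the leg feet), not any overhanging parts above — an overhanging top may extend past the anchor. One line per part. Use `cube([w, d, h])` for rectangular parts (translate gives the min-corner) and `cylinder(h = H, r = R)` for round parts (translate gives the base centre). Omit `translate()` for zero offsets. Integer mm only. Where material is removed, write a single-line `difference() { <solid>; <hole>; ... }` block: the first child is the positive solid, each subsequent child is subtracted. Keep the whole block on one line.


difference() { translate([467, 219, 0]) cylinder(h = 1935, r = 40); translate([467, 219, 0]) cylinder(h = 1935, r = 15); }


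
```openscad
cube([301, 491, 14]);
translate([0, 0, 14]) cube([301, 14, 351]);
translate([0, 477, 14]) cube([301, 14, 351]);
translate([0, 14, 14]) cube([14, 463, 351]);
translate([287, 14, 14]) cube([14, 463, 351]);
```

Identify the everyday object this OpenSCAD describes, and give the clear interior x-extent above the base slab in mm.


An open box. The internal width is 273 mm.

A 301×491 base slab with four walls standing on it — an open box. The base is 301 mm wide and the walls are 14 mm thick, so the internal width is 301 − 2 × 14 = 273 mm.


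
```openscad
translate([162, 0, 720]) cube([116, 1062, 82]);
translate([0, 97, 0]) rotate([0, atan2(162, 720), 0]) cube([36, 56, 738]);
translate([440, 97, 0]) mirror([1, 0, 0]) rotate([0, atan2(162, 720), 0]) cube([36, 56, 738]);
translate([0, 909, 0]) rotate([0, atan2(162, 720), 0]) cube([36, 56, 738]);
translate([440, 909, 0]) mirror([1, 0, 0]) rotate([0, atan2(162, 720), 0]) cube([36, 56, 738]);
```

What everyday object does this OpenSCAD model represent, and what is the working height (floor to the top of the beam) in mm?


A sawhorse. The overall height is 802 mm.

A beam across two mirrored pairs of raked legs — a sawhorse. The beam's underside is at z = 720 (matching the legs' vertical rise in atan2(162, 720)) and the beam is 82 mm tall, so its top is at 720 + 82 = 802 mm. The raked legs top out at the beam's underside, so that is the highest point.


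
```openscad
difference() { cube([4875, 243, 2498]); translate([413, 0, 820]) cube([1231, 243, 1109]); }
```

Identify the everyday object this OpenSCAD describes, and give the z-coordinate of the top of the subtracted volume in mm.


A wall with a window opening. The window head height is 1929 mm.

A wall with a rectangular opening subtracted — a window. Sill at z = 820, opening 1109 mm tall, so the head is at 820 + 1109 = 1929 mm.


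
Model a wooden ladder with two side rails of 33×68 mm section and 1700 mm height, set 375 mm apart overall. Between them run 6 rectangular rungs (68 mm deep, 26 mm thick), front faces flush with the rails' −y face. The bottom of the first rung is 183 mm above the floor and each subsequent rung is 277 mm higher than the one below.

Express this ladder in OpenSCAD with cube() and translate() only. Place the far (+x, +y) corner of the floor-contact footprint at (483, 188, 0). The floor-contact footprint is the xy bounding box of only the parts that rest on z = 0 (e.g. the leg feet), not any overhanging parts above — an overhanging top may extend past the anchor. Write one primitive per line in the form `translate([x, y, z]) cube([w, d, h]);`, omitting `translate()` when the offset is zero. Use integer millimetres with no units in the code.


// rung span = 375 - 2*33 = 309
// rung[k] z = 183 + k*277
translate([108, 120, 0]) cube([33, 68, 1700]);
translate([450, 120, 0]) cube([33, 68, 1700]);
translate([141, 120, 183]) cube([309, 68, 26]);
translate([141, 120, 460]) cube([309, 68, 26]);
translate([141, 120, 737]) cube([309, 68, 26]);
translate([141, 120, 1014]) cube([309, 68, 26]);
translate([141, 120, 1291]) cube([309, 68, 26]);
translate([141, 120, 1568]) cube([309, 68, 26]);


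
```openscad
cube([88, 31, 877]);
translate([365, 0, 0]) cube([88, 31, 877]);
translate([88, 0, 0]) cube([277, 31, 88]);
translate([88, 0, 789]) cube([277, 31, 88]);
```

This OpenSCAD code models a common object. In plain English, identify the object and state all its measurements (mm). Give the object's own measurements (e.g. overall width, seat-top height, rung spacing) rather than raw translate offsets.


A rectangular picture frame lying in the x–z plane (depth along y). The opening is 277 mm wide (x) by 701 mm tall (z), surrounded by a border 88 mm wide on all four sides. The frame is 31 mm deep and is made of two full-height vertical stiles with two horizontal rails fitted between them.


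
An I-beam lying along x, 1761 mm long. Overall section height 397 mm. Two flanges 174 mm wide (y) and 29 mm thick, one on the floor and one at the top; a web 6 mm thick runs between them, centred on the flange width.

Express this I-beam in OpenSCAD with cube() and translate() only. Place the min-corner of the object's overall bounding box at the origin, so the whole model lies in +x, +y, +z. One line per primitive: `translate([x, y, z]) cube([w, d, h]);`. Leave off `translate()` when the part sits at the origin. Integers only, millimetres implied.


cube([1761, 174, 29]);
translate([0, 84, 29]) cube([1761, 6, 339]);
translate([0, 0, 368]) cube([1761, 174, 29]);


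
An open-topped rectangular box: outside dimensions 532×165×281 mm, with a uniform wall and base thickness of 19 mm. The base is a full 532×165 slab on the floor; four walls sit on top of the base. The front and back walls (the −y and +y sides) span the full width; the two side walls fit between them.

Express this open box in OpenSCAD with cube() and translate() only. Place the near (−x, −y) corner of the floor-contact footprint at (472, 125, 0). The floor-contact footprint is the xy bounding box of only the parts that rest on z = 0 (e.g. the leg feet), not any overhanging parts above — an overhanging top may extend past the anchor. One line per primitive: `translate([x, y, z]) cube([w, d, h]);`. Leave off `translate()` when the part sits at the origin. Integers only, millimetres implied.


translate([472, 125, 0]) cube([532, 165, 19]);
translate([472, 125, 19]) cube([532, 19, 262]);
translate([472, 271, 19]) cube([532, 19, 262]);
translate([472, 144, 19]) cube([19, 127, 262]);
translate([985, 144, 19]) cube([19, 127, 262]);


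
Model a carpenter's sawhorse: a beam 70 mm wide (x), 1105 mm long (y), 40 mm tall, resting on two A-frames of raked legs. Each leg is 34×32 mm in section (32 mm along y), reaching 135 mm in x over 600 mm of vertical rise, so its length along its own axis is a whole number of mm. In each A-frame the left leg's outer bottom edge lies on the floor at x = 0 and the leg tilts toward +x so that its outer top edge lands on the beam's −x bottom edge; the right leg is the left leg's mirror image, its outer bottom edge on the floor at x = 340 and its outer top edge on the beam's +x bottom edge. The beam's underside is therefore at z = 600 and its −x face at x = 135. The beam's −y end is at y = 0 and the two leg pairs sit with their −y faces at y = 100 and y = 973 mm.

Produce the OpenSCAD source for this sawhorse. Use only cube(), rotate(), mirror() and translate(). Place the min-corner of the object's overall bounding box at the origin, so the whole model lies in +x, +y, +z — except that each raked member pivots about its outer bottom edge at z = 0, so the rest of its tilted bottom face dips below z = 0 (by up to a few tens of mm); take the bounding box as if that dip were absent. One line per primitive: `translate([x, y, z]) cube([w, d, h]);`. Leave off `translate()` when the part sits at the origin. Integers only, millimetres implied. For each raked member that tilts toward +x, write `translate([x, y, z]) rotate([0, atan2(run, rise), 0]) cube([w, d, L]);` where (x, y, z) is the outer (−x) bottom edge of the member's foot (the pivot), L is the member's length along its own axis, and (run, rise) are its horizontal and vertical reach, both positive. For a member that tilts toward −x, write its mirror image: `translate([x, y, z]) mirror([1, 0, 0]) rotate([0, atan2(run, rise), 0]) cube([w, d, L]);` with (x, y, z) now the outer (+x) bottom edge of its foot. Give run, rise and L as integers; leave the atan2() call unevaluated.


// leg length = √(135² + 600²) = 615
// right-leg outer foot x = 2·135 + 70 = 340
// beam min-corner = (135, 0, 600)
translate([135, 0, 600]) cube([70, 1105, 40]);
translate([0, 100, 0]) rotate([0, atan2(135, 600), 0]) cube([34, 32, 615]);
translate([340, 100, 0]) mirror([1, 0, 0]) rotate([0, atan2(135, 600), 0]) cube([34, 32, 615]);
translate([0, 973, 0]) rotate([0, atan2(135, 600), 0]) cube([34, 32, 615]);
translate([340, 973, 0]) mirror([1, 0, 0]) rotate([0, atan2(135, 600), 0]) cube([34, 32, 615]);


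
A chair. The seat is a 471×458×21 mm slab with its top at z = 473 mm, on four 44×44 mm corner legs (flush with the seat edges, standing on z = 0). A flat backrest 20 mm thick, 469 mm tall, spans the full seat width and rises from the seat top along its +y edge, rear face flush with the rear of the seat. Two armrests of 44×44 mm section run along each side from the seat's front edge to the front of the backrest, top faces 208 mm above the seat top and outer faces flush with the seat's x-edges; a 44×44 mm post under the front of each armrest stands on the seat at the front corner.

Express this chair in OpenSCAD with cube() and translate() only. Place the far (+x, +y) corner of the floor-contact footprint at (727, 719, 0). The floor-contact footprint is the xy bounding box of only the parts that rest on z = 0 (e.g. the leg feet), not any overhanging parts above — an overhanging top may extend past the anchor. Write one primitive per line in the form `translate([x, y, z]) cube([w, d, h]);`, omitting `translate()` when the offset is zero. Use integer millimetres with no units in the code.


// leg_h = 473 - 21 = 452
// arm post h = 208 - 44 = 164
translate([256, 261, 452]) cube([471, 458, 21]);
translate([256, 261, 0]) cube([44, 44, 452]);
translate([683, 261, 0]) cube([44, 44, 452]);
translate([256, 675, 0]) cube([44, 44, 452]);
translate([683, 675, 0]) cube([44, 44, 452]);
translate([256, 699, 473]) cube([471, 20, 469]);
translate([256, 261, 637]) cube([44, 438, 44]);
translate([683, 261, 637]) cube([44, 438, 44]);
translate([256, 261, 473]) cube([44, 44, 164]);
translate([683, 261, 473]) cube([44, 44, 164]);


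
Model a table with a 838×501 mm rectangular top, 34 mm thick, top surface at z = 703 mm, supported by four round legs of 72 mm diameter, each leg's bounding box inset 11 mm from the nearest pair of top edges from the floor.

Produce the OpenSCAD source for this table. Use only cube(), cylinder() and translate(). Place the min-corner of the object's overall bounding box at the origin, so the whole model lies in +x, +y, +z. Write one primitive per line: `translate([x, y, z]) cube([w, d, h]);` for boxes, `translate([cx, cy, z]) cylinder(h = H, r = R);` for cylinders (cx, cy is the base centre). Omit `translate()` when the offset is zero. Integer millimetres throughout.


translate([0, 0, 669]) cube([838, 501, 34]);
translate([47, 47, 0]) cylinder(h = 669, r = 36);
translate([791, 47, 0]) cylinder(h = 669, r = 36);
translate([47, 454, 0]) cylinder(h = 669, r = 36);
translate([791, 454, 0]) cylinder(h = 669, r = 36);


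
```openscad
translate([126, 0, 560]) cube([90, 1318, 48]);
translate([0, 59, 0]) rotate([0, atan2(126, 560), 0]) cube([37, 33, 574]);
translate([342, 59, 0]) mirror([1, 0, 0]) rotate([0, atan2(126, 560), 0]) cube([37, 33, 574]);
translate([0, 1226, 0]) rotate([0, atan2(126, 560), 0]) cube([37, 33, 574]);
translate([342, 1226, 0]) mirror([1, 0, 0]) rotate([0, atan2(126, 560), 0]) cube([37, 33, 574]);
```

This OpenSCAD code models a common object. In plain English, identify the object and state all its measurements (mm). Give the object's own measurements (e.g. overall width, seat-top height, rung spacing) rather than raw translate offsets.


A sawhorse. A 90×1318×48 mm beam (x, y, z) sits on two A-frame leg pairs. Each pair is two raked legs of 37×33 mm section (33 mm along y) splaying symmetrically in x. Each leg rises 560 mm vertically over 126 mm of horizontal reach and is 574 mm long along its own axis. Every leg's outer bottom edge rests on the floor and its outer top edge meets a bottom edge of the beam — the left legs (tilting toward +x) meet the beam's −x bottom edge, the right legs (their mirror images, tilting toward −x) meet its +x bottom edge — so the leg tops tuck under the beam, the beam's underside is 560 mm above the floor, and the feet are 342 mm apart outside-to-outside with the beam centred between them. The two leg pairs are set in 59 mm from either end of the beam.


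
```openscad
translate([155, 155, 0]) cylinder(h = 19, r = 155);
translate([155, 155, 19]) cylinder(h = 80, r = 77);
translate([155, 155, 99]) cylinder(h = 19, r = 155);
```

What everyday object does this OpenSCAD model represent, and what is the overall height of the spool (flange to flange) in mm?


A spool. The overall height is 118 mm.

Three coaxial cylinders, large–small–large — a spool. Two 19 mm flanges and a 80 mm core give 19 + 80 + 19 = 118 mm.


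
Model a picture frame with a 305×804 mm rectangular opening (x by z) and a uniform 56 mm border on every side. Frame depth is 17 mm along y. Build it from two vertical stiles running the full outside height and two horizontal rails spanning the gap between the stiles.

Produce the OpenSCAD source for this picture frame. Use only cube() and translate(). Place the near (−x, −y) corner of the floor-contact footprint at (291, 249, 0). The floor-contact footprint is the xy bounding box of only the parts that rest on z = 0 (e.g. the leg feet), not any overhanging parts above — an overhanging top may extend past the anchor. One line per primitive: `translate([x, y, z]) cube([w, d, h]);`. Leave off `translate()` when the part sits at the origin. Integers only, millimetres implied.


translate([291, 249, 0]) cube([56, 17, 916]);
translate([652, 249, 0]) cube([56, 17, 916]);
translate([347, 249, 0]) cube([305, 17, 56]);
translate([347, 249, 860]) cube([305, 17, 56]);


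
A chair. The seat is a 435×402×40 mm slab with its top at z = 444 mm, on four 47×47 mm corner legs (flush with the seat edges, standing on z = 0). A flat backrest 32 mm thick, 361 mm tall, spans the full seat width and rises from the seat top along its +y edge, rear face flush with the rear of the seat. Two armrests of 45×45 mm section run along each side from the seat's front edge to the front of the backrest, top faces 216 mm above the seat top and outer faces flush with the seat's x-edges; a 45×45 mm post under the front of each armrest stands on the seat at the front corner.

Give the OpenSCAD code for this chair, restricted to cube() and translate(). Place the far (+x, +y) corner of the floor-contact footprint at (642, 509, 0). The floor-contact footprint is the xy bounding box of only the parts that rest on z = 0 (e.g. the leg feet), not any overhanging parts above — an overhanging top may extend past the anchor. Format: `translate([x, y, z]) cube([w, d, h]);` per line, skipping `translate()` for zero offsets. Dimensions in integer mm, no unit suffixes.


// leg_h = 444 - 40 = 404
// arm post h = 216 - 45 = 171
translate([207, 107, 404]) cube([435, 402, 40]);
translate([207, 107, 0]) cube([47, 47, 404]);
translate([595, 107, 0]) cube([47, 47, 404]);
translate([207, 462, 0]) cube([47, 47, 404]);
translate([595, 462, 0]) cube([47, 47, 404]);
translate([207, 477, 444]) cube([435, 32, 361]);
translate([207, 107, 615]) cube([45, 370, 45]);
translate([597, 107, 615]) cube([45, 370, 45]);
translate([207, 107, 444]) cube([45, 45, 171]);
translate([597, 107, 444]) cube([45, 45, 171]);


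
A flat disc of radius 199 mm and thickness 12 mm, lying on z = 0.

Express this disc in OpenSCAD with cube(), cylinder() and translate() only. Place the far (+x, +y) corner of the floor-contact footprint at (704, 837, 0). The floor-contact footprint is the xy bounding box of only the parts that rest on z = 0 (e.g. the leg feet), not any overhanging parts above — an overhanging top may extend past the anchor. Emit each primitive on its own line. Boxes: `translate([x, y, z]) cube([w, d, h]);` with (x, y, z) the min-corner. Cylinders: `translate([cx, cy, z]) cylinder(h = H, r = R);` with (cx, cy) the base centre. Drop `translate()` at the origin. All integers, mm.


translate([505, 638, 0]) cylinder(h = 12, r = 199);


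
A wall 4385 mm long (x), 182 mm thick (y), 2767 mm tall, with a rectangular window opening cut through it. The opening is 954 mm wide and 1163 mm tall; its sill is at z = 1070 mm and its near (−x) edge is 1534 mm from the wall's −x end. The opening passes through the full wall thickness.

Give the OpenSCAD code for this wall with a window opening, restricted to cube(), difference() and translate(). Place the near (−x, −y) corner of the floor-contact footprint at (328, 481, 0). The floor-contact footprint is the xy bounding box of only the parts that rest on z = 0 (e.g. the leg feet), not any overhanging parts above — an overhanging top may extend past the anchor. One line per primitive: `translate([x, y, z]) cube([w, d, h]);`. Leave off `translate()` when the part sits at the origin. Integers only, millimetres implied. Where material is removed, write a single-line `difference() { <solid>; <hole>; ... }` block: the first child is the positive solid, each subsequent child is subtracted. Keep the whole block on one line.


difference() { translate([328, 481, 0]) cube([4385, 182, 2767]); translate([1862, 481, 1070]) cube([954, 182, 1163]); }


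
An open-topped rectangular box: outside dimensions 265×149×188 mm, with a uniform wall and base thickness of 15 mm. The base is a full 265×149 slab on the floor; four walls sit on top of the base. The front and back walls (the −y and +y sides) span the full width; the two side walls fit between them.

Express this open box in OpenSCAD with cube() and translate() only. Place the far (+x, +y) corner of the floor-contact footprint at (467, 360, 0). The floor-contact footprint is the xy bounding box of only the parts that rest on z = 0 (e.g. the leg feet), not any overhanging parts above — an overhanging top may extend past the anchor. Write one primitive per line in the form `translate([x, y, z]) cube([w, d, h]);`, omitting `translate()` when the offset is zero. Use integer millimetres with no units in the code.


translate([202, 211, 0]) cube([265, 149, 15]);
translate([202, 211, 15]) cube([265, 15, 173]);
translate([202, 345, 15]) cube([265, 15, 173]);
translate([202, 226, 15]) cube([15, 119, 173]);
translate([452, 226, 15]) cube([15, 119, 173]);


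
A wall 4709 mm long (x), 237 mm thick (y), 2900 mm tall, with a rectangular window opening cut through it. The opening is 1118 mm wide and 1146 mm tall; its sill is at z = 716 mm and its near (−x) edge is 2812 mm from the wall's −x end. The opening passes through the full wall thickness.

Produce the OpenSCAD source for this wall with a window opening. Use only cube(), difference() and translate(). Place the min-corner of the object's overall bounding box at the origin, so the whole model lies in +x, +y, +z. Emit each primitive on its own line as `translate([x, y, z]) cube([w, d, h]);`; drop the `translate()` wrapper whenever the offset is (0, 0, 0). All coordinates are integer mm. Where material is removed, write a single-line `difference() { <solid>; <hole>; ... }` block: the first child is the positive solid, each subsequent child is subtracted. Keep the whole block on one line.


difference() { cube([4709, 237, 2900]); translate([2812, 0, 716]) cube([1118, 237, 1146]); }


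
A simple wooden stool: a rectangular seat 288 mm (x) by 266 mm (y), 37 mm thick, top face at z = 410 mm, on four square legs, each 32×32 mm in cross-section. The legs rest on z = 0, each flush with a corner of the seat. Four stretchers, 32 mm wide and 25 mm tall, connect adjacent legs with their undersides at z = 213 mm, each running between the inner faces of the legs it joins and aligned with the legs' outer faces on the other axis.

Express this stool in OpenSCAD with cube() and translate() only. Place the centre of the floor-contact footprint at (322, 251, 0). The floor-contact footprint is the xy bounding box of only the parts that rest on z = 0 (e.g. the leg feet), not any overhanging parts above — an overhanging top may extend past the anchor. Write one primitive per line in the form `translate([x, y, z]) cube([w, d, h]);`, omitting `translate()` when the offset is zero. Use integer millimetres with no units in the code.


translate([178, 118, 373]) cube([288, 266, 37]);
translate([178, 118, 0]) cube([32, 32, 373]);
translate([434, 118, 0]) cube([32, 32, 373]);
translate([178, 352, 0]) cube([32, 32, 373]);
translate([434, 352, 0]) cube([32, 32, 373]);
translate([210, 118, 213]) cube([224, 32, 25]);
translate([210, 352, 213]) cube([224, 32, 25]);
translate([178, 150, 213]) cube([32, 202, 25]);
translate([434, 150, 213]) cube([32, 202, 25]);


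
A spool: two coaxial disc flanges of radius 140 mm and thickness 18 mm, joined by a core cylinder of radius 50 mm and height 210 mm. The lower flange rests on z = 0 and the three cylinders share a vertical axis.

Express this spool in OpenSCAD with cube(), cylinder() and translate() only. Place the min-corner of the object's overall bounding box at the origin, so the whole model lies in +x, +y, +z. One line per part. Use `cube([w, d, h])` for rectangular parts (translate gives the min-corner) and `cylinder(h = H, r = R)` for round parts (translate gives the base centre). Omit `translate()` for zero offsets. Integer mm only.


translate([140, 140, 0]) cylinder(h = 18, r = 140);
translate([140, 140, 18]) cylinder(h = 210, r = 50);
translate([140, 140, 228]) cylinder(h = 18, r = 140);


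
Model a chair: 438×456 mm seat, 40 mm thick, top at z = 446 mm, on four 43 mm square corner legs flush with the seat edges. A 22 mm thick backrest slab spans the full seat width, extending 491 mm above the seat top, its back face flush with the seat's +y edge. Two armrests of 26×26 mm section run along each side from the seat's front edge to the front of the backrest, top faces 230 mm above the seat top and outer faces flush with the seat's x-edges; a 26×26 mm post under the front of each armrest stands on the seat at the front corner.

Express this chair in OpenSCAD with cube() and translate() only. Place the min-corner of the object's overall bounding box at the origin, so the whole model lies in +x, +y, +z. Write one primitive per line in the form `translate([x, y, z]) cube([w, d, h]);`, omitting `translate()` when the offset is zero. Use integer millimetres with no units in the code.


translate([0, 0, 406]) cube([438, 456, 40]);
cube([43, 43, 406]);
translate([395, 0, 0]) cube([43, 43, 406]);
translate([0, 413, 0]) cube([43, 43, 406]);
translate([395, 413, 0]) cube([43, 43, 406]);
translate([0, 434, 446]) cube([438, 22, 491]);
translate([0, 0, 650]) cube([26, 434, 26]);
translate([412, 0, 650]) cube([26, 434, 26]);
translate([0, 0, 446]) cube([26, 26, 204]);
translate([412, 0, 446]) cube([26, 26, 204]);


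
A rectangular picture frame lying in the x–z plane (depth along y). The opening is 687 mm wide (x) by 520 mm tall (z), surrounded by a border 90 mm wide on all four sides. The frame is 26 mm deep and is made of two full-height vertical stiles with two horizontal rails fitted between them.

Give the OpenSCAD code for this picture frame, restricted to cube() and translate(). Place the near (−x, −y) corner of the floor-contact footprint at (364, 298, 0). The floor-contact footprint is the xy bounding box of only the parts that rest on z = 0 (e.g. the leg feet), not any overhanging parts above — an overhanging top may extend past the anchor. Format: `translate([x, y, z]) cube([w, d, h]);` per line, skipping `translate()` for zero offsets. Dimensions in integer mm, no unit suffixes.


translate([364, 298, 0]) cube([90, 26, 700]);
translate([1141, 298, 0]) cube([90, 26, 700]);
translate([454, 298, 0]) cube([687, 26, 90]);
translate([454, 298, 610]) cube([687, 26, 90]);


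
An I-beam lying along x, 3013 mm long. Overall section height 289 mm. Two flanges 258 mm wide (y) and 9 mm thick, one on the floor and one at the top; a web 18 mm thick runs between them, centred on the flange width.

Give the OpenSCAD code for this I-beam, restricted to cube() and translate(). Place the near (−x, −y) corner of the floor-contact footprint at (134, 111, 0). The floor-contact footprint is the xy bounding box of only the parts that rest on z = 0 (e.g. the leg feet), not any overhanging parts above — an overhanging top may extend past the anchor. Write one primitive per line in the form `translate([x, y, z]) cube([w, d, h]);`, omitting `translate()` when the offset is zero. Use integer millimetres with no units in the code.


translate([134, 111, 0]) cube([3013, 258, 9]);
translate([134, 231, 9]) cube([3013, 18, 271]);
translate([134, 111, 280]) cube([3013, 258, 9]);


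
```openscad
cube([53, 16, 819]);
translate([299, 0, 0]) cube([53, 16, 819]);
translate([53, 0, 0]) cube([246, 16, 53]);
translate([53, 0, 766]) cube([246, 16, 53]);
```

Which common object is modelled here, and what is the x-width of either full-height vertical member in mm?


A picture frame. The border width is 53 mm.

Four thin pieces enclosing a rectangular opening — a picture frame. The two full-height stiles are 819 mm tall; the top rail sits at z = 766 and is 53 mm tall, so the border above the opening is 819 − 766 = 53 mm, matching the stile x-width.


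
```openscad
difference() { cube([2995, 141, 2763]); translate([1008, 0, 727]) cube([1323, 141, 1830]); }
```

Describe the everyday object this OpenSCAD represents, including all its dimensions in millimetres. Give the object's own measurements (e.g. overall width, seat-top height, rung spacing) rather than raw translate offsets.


A wall 2995 mm long (x), 141 mm thick (y), 2763 mm tall, with a rectangular window opening cut through it. The opening is 1323 mm wide and 1830 mm tall; its sill is at z = 727 mm and its near (−x) edge is 1008 mm from the wall's −x end. The opening passes through the full wall thickness.


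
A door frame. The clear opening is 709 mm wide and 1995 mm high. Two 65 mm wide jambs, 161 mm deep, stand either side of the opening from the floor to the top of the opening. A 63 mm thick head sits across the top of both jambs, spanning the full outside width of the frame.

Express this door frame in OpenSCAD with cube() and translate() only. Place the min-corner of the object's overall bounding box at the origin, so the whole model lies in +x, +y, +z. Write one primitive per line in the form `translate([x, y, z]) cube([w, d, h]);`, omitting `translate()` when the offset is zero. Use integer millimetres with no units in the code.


cube([65, 161, 1995]);
translate([774, 0, 0]) cube([65, 161, 1995]);
translate([0, 0, 1995]) cube([839, 161, 63]);


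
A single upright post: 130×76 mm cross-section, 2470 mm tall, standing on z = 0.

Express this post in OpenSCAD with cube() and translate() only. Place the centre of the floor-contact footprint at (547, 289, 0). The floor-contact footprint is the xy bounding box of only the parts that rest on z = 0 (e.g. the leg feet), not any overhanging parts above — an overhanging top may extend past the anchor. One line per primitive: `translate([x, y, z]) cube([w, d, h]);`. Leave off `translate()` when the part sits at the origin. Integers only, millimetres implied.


translate([482, 251, 0]) cube([130, 76, 2470]);


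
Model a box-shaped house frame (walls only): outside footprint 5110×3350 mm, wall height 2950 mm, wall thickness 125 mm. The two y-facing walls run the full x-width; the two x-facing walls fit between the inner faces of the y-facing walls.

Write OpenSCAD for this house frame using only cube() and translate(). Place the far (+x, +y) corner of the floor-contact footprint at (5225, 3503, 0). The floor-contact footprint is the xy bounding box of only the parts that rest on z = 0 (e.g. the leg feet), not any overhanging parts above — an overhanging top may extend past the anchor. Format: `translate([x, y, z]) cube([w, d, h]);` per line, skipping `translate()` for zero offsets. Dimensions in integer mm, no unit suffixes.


translate([115, 153, 0]) cube([5110, 125, 2950]);
translate([115, 3378, 0]) cube([5110, 125, 2950]);
translate([115, 278, 0]) cube([125, 3100, 2950]);
translate([5100, 278, 0]) cube([125, 3100, 2950]);


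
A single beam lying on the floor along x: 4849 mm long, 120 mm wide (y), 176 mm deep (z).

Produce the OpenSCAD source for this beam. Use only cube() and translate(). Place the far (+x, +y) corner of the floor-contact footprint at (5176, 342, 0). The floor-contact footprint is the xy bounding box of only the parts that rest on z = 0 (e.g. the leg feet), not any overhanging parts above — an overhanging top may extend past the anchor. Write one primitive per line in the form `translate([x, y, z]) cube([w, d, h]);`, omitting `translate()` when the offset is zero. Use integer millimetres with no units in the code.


translate([327, 222, 0]) cube([4849, 120, 176]);


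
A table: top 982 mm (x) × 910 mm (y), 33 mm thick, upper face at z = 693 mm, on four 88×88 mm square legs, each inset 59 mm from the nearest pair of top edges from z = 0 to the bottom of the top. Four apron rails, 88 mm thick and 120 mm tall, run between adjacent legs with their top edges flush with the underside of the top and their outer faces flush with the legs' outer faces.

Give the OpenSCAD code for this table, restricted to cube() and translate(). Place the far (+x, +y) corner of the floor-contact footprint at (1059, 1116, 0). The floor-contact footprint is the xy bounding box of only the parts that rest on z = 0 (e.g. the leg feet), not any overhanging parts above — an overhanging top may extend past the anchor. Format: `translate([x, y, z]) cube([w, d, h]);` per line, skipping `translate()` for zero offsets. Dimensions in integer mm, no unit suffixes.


translate([136, 265, 660]) cube([982, 910, 33]);
translate([195, 324, 0]) cube([88, 88, 660]);
translate([971, 324, 0]) cube([88, 88, 660]);
translate([195, 1028, 0]) cube([88, 88, 660]);
translate([971, 1028, 0]) cube([88, 88, 660]);
translate([283, 324, 540]) cube([688, 88, 120]);
translate([283, 1028, 540]) cube([688, 88, 120]);
translate([195, 412, 540]) cube([88, 616, 120]);
translate([971, 412, 540]) cube([88, 616, 120]);


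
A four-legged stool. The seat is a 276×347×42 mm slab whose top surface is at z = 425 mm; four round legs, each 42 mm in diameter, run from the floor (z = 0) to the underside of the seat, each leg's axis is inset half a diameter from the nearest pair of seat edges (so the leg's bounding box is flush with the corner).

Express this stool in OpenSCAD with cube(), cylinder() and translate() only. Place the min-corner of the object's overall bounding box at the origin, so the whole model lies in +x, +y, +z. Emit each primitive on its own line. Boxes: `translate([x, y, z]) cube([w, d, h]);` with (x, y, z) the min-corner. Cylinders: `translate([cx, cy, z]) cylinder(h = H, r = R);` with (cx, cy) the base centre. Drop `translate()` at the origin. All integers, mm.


// leg_h = 425 - 42 = 383
translate([0, 0, 383]) cube([276, 347, 42]);
translate([21, 21, 0]) cylinder(h = 383, r = 21);
translate([255, 21, 0]) cylinder(h = 383, r = 21);
translate([21, 326, 0]) cylinder(h = 383, r = 21);
translate([255, 326, 0]) cylinder(h = 383, r = 21);


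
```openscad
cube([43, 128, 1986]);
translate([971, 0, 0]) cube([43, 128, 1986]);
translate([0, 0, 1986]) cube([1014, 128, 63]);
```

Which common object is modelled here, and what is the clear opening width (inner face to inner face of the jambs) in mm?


A door frame. The clear opening width is 928 mm.

Two 1986 mm tall posts with a header on top — a door frame. The left jamb is 43 mm wide at x = 0; the right jamb starts at x = 971. The clear opening is 971 − 43 = 928 mm.


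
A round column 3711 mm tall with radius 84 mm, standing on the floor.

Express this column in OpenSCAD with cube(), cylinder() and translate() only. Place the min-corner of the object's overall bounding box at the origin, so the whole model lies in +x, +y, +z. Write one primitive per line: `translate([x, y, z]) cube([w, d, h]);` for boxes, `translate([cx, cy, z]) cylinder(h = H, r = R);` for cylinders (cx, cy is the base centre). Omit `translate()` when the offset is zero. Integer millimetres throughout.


translate([84, 84, 0]) cylinder(h = 3711, r = 84);


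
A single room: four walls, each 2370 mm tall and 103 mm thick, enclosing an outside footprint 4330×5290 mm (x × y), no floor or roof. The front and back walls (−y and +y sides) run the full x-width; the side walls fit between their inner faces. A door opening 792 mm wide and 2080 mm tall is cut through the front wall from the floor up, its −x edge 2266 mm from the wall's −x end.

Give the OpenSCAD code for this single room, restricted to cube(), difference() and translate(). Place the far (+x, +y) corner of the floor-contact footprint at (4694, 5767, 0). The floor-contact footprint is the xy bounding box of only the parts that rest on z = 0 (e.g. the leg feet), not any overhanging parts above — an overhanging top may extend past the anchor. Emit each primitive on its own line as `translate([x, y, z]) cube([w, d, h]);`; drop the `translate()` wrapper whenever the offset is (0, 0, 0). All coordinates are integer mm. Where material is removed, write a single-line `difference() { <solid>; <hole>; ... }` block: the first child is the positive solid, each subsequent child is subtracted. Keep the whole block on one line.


difference() { translate([364, 477, 0]) cube([4330, 103, 2370]); translate([2630, 477, 0]) cube([792, 103, 2080]); }
translate([364, 5664, 0]) cube([4330, 103, 2370]);
translate([364, 580, 0]) cube([103, 5084, 2370]);
translate([4591, 580, 0]) cube([103, 5084, 2370]);


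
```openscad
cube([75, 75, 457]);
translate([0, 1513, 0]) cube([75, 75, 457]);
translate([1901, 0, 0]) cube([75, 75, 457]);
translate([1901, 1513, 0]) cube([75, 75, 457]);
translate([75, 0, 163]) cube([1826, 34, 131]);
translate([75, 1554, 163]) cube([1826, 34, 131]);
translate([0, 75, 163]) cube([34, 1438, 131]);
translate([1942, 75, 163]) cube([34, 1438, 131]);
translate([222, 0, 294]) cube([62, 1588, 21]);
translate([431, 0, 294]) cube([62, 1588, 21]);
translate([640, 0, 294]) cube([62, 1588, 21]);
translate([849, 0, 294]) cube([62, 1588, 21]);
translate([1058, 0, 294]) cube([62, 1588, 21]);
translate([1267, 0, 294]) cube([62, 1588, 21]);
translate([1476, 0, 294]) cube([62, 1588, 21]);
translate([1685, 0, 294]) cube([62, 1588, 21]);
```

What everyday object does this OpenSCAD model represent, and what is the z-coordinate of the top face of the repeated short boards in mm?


A bed frame. The slat-top height is 315 mm.

Four posts, four rails, and a row of slats — a bed frame. Slats sit on the rails at z = 163 + 131 = 294; with slat thickness 21, the top is 315 mm.


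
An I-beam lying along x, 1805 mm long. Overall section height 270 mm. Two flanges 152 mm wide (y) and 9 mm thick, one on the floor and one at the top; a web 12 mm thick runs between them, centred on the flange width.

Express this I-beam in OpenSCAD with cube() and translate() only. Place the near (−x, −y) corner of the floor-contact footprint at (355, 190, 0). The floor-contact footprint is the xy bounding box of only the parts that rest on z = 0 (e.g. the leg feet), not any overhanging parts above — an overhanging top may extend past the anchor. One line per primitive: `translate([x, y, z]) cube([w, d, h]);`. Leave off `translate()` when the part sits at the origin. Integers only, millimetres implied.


translate([355, 190, 0]) cube([1805, 152, 9]);
translate([355, 260, 9]) cube([1805, 12, 252]);
translate([355, 190, 261]) cube([1805, 152, 9]);


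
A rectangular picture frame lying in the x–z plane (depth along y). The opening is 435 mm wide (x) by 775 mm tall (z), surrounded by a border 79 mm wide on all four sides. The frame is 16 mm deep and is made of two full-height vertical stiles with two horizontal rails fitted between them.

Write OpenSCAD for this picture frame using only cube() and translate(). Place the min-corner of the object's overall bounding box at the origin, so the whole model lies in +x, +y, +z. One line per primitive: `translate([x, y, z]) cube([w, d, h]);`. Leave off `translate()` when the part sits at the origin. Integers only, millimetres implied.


cube([79, 16, 933]);
translate([514, 0, 0]) cube([79, 16, 933]);
translate([79, 0, 0]) cube([435, 16, 79]);
translate([79, 0, 854]) cube([435, 16, 79]);
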